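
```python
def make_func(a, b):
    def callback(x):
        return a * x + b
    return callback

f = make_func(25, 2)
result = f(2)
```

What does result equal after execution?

Step 1: make_func(25, 2) captures a = 25, b = 2.
Step 2: f(2) computes 25 * 2 + 2 = 52.
Step 3: result = 52

The answer is 52.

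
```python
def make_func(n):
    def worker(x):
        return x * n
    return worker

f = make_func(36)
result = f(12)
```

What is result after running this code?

Step 1: make_func(36) creates a closure capturing n = 36.
Step 2: f(12) computes 12 * 36 = 432.
Step 3: result = 432

The answer is 432.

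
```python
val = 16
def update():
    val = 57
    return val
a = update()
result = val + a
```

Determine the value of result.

Step 1: Global val = 16. update() returns local val = 57.
Step 2: a = 57. Global val still = 16.
Step 3: result = 16 + 57 = 73

The answer is 73.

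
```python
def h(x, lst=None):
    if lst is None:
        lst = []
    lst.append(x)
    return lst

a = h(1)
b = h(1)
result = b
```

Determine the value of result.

Step 1: None default with guard creates a NEW list each call.
Step 2: a = [1] (fresh list). b = [1] (another fresh list).
Step 3: result = [1] (this is the fix for mutable default)

The answer is [1].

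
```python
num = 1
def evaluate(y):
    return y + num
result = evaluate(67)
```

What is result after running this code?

Step 1: num = 1 is defined globally.
Step 2: evaluate(67) uses parameter y = 67 and looks up num from global scope = 1.
Step 3: result = 67 + 1 = 68

The answer is 68.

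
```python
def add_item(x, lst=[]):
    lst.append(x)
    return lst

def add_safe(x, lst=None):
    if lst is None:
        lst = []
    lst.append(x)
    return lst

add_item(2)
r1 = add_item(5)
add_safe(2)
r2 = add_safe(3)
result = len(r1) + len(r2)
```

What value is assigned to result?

Step 1: add_item shares mutable default: after 2 calls, lst = [2, 5], len = 2.
Step 2: add_safe creates fresh list each time: r2 = [3], len = 1.
Step 3: result = 2 + 1 = 3

The answer is 3.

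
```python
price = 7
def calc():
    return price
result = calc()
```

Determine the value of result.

Step 1: price = 7 is defined in the global scope.
Step 2: calc() looks up price. No local price exists, so Python checks the global scope via LEGB rule and finds price = 7.
Step 3: result = 7

The answer is 7.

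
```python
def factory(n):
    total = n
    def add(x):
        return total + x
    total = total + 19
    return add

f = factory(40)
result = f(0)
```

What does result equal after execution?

Step 1: factory(40) sets total = 40, then total = 40 + 19 = 59.
Step 2: Closures capture by reference, so add sees total = 59.
Step 3: f(0) returns 59 + 0 = 59

The answer is 59.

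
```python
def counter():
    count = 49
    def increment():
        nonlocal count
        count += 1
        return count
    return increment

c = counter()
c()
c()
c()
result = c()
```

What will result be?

Step 1: counter() creates closure with count = 49.
Step 2: Each c() call increments count via nonlocal. After 4 calls: 49 + 4 = 53.
Step 3: result = 53

The answer is 53.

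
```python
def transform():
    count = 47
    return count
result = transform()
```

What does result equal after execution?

Step 1: transform() defines count = 47 in its local scope.
Step 2: return count finds the local variable count = 47.
Step 3: result = 47

The answer is 47.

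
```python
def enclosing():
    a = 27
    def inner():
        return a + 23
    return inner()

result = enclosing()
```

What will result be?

Step 1: enclosing() defines a = 27.
Step 2: inner() reads a = 27 from enclosing scope, returns 27 + 23 = 50.
Step 3: result = 50

The answer is 50.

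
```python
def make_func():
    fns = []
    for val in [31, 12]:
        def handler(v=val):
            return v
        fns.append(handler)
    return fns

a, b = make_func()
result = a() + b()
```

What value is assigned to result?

Step 1: Default argument v=val captures val at each iteration.
Step 2: a() returns 31 (captured at first iteration), b() returns 12 (captured at second).
Step 3: result = 31 + 12 = 43

The answer is 43.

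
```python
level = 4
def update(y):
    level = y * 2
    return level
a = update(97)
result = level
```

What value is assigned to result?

Step 1: Global level = 4.
Step 2: update(97) creates local level = 97 * 2 = 194.
Step 3: Global level unchanged because no global keyword. result = 4

The answer is 4.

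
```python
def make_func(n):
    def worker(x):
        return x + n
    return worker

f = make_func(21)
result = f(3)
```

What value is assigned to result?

Step 1: make_func(21) creates a closure that captures n = 21.
Step 2: f(3) calls the closure with x = 3, returning 3 + 21 = 24.
Step 3: result = 24

The answer is 24.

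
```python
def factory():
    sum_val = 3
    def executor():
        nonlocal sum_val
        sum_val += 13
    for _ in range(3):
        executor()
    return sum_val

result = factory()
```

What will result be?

Step 1: sum_val = 3.
Step 2: executor() is called 3 times in a loop, each adding 13 via nonlocal.
Step 3: sum_val = 3 + 13 * 3 = 42

The answer is 42.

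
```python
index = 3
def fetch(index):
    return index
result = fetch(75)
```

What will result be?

Step 1: Global index = 3.
Step 2: fetch(75) takes parameter index = 75, which shadows the global.
Step 3: result = 75

The answer is 75.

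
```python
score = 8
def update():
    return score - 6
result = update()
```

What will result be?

Step 1: score = 8 is defined globally.
Step 2: update() looks up score from global scope = 8, then computes 8 - 6 = 2.
Step 3: result = 2

The answer is 2.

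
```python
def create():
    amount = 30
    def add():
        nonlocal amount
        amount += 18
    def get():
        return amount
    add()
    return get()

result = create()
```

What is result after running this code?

Step 1: amount = 30. add() modifies it via nonlocal, get() reads it.
Step 2: add() makes amount = 30 + 18 = 48.
Step 3: get() returns 48. result = 48

The answer is 48.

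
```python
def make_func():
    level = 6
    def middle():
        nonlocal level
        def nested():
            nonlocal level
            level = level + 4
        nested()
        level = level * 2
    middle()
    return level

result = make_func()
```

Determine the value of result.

Step 1: level = 6.
Step 2: nested() adds 4: level = 6 + 4 = 10.
Step 3: middle() doubles: level = 10 * 2 = 20.
Step 4: result = 20

The answer is 20.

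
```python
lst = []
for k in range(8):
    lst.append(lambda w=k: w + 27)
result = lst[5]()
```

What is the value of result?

Step 1: Default argument w=k captures k's value at definition time.
Step 2: lst[5] was defined when k = 5, so w defaults to 5.
Step 3: result = 5 + 27 = 32 (default arg fixes the late binding issue)

The answer is 32.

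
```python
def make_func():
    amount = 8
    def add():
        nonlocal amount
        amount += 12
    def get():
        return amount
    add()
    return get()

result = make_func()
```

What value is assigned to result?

Step 1: amount = 8. add() modifies it via nonlocal, get() reads it.
Step 2: add() makes amount = 8 + 12 = 20.
Step 3: get() returns 20. result = 20

The answer is 20.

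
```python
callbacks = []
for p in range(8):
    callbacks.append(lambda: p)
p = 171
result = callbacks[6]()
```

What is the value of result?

Step 1: Lambdas capture the variable p by reference, not by value.
Step 2: After the loop, p is reassigned to 171.
Step 3: callbacks[6]() looks up the current p = 171. result = 171

The answer is 171.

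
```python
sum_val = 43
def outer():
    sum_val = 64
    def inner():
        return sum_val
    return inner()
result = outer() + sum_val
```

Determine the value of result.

Step 1: Global sum_val = 43. outer() shadows with sum_val = 64.
Step 2: inner() returns enclosing sum_val = 64. outer() = 64.
Step 3: result = 64 + global sum_val (43) = 107

The answer is 107.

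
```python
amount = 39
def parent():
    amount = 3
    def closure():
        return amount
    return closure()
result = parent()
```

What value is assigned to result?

Step 1: amount = 39 globally, but parent() defines amount = 3 locally.
Step 2: closure() looks up amount. Not in local scope, so checks enclosing scope (parent) and finds amount = 3.
Step 3: result = 3

The answer is 3.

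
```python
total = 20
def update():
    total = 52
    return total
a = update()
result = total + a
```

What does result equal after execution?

Step 1: Global total = 20. update() returns local total = 52.
Step 2: a = 52. Global total still = 20.
Step 3: result = 20 + 52 = 72

The answer is 72.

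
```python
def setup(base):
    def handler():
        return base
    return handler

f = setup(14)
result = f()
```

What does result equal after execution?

Step 1: setup(14) creates closure capturing base = 14.
Step 2: f() returns the captured base = 14.
Step 3: result = 14

The answer is 14.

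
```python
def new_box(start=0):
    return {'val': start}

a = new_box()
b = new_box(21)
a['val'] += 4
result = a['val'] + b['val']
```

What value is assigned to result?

Step 1: new_box() returns a new dict each call (immutable default 0).
Step 2: a = {'val': 0}, b = {'val': 21}.
Step 3: a['val'] += 4 = 4. result = 4 + 21 = 25

The answer is 25.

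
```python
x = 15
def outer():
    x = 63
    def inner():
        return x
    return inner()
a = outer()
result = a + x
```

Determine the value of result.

Step 1: outer() has local x = 63. inner() reads from enclosing.
Step 2: outer() returns 63. Global x = 15 unchanged.
Step 3: result = 63 + 15 = 78

The answer is 78.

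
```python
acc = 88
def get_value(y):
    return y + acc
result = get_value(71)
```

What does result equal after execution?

Step 1: acc = 88 is defined globally.
Step 2: get_value(71) uses parameter y = 71 and looks up acc from global scope = 88.
Step 3: result = 71 + 88 = 159

The answer is 159.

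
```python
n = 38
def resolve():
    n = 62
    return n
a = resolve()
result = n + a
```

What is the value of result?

Step 1: Global n = 38. resolve() returns local n = 62.
Step 2: a = 62. Global n still = 38.
Step 3: result = 38 + 62 = 100

The answer is 100.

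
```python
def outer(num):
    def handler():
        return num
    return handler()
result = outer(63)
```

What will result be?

Step 1: outer(63) binds parameter num = 63.
Step 2: handler() looks up num in enclosing scope and finds the parameter num = 63.
Step 3: result = 63

The answer is 63.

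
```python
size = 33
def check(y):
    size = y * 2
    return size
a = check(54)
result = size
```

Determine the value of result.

Step 1: Global size = 33.
Step 2: check(54) creates local size = 54 * 2 = 108.
Step 3: Global size unchanged because no global keyword. result = 33

The answer is 33.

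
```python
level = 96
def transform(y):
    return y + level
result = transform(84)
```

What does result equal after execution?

Step 1: level = 96 is defined globally.
Step 2: transform(84) uses parameter y = 84 and looks up level from global scope = 96.
Step 3: result = 84 + 96 = 180

The answer is 180.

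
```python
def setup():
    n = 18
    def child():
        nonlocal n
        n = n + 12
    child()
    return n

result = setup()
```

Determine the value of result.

Step 1: setup() sets n = 18.
Step 2: child() uses nonlocal to modify n in setup's scope: n = 18 + 12 = 30.
Step 3: setup() returns the modified n = 30

The answer is 30.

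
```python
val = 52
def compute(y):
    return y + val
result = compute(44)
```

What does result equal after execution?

Step 1: val = 52 is defined globally.
Step 2: compute(44) uses parameter y = 44 and looks up val from global scope = 52.
Step 3: result = 44 + 52 = 96

The answer is 96.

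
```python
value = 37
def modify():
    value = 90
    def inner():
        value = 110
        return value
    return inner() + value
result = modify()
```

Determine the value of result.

Step 1: modify() has local value = 90. inner() has local value = 110.
Step 2: inner() returns its local value = 110.
Step 3: modify() returns 110 + its own value (90) = 200

The answer is 200.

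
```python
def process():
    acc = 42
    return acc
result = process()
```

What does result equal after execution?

Step 1: process() defines acc = 42 in its local scope.
Step 2: return acc finds the local variable acc = 42.
Step 3: result = 42

The answer is 42.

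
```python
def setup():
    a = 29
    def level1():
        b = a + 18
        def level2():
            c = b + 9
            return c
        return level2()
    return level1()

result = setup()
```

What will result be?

Step 1: a = 29. b = a + 18 = 47.
Step 2: c = b + 9 = 47 + 9 = 56.
Step 3: result = 56

The answer is 56.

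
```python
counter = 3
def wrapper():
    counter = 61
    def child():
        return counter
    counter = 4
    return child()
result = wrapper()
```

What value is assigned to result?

Step 1: wrapper() sets counter = 61, then later counter = 4.
Step 2: child() is called after counter is reassigned to 4. Closures capture variables by reference, not by value.
Step 3: result = 4

The answer is 4.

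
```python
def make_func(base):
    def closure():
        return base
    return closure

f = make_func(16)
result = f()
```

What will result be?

Step 1: make_func(16) creates closure capturing base = 16.
Step 2: f() returns the captured base = 16.
Step 3: result = 16

The answer is 16.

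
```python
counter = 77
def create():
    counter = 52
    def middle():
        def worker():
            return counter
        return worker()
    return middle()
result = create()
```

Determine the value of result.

Step 1: create() defines counter = 52. middle() and worker() have no local counter.
Step 2: worker() checks local (none), enclosing middle() (none), enclosing create() and finds counter = 52.
Step 3: result = 52

The answer is 52.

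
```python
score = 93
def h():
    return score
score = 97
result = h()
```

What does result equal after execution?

Step 1: score is first set to 93, then reassigned to 97.
Step 2: h() is called after the reassignment, so it looks up the current global score = 97.
Step 3: result = 97

The answer is 97.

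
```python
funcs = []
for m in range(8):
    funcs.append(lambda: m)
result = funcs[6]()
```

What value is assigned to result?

Step 1: The loop creates 8 lambdas, all referencing the same variable m.
Step 2: After the loop, m = 7 (final value).
Step 3: funcs[6]() looks up m at call time and finds 7. This is the late binding gotcha. result = 7

The answer is 7.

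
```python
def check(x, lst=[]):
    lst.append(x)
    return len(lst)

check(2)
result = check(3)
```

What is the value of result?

Step 1: Mutable default list persists between calls.
Step 2: First call: lst = [2], len = 1. Second call: lst = [2, 3], len = 2.
Step 3: result = 2

The answer is 2.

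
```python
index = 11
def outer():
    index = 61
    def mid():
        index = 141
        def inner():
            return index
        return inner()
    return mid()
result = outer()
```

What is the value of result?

Step 1: Three levels of shadowing: global 11, outer 61, mid 141.
Step 2: inner() finds index = 141 in enclosing mid() scope.
Step 3: result = 141

The answer is 141.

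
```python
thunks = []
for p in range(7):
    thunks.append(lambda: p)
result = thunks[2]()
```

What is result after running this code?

Step 1: The loop creates 7 lambdas, all referencing the same variable p.
Step 2: After the loop, p = 6 (final value).
Step 3: thunks[2]() looks up p at call time and finds 6. This is the late binding gotcha. result = 6

The answer is 6.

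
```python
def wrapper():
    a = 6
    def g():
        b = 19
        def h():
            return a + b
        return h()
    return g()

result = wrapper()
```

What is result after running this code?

Step 1: wrapper() defines a = 6. g() defines b = 19.
Step 2: h() accesses both from enclosing scopes: a = 6, b = 19.
Step 3: result = 6 + 19 = 25

The answer is 25.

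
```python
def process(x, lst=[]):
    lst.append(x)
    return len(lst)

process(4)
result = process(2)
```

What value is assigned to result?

Step 1: Mutable default list persists between calls.
Step 2: First call: lst = [4], len = 1. Second call: lst = [4, 2], len = 2.
Step 3: result = 2

The answer is 2.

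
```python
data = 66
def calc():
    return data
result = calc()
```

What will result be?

Step 1: data = 66 is defined in the global scope.
Step 2: calc() looks up data. No local data exists, so Python checks the global scope via LEGB rule and finds data = 66.
Step 3: result = 66

The answer is 66.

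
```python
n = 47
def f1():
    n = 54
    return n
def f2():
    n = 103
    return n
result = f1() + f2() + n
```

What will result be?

Step 1: Each function shadows global n with its own local.
Step 2: f1() returns 54, f2() returns 103.
Step 3: Global n = 47 is unchanged. result = 54 + 103 + 47 = 204

The answer is 204.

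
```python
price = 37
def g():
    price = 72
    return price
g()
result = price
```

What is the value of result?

Step 1: Global price = 37.
Step 2: g() creates local price = 72 (shadow, not modification).
Step 3: After g() returns, global price is unchanged. result = 37

The answer is 37.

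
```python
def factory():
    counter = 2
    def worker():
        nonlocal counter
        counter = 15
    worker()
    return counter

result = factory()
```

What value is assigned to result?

Step 1: factory() sets counter = 2.
Step 2: worker() uses nonlocal to reassign counter = 15.
Step 3: result = 15

The answer is 15.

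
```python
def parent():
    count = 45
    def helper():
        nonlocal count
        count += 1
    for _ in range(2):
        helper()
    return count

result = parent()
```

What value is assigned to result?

Step 1: count = 45.
Step 2: helper() is called 2 times in a loop, each adding 1 via nonlocal.
Step 3: count = 45 + 1 * 2 = 47

The answer is 47.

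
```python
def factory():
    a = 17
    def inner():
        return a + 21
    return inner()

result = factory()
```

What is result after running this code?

Step 1: factory() defines a = 17.
Step 2: inner() reads a = 17 from enclosing scope, returns 17 + 21 = 38.
Step 3: result = 38

The answer is 38.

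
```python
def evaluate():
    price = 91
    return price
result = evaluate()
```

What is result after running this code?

Step 1: evaluate() defines price = 91 in its local scope.
Step 2: return price finds the local variable price = 91.
Step 3: result = 91

The answer is 91.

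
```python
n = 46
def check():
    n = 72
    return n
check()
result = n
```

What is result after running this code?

Step 1: Global n = 46.
Step 2: check() creates local n = 72 (shadow, not modification).
Step 3: After check() returns, global n is unchanged. result = 46

The answer is 46.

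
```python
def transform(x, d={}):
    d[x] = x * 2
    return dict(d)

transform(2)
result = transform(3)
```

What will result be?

Step 1: Mutable default dict is shared across calls.
Step 2: First call adds 2: 4. Second call adds 3: 6.
Step 3: result = {2: 4, 3: 6}

The answer is {2: 4, 3: 6}.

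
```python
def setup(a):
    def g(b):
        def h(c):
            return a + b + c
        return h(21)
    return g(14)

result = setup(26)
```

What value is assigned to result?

Step 1: a = 26, b = 14, c = 21 across three nested scopes.
Step 2: h() accesses all three via LEGB rule.
Step 3: result = 26 + 14 + 21 = 61

The answer is 61.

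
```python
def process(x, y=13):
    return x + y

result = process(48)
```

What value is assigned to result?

Step 1: process(48) uses default y = 13.
Step 2: Returns 48 + 13 = 61.
Step 3: result = 61

The answer is 61.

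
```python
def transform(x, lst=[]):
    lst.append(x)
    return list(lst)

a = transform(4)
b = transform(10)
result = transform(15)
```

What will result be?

Step 1: Default list is shared. list() creates copies for return values.
Step 2: Internal list grows: [4] -> [4, 10] -> [4, 10, 15].
Step 3: result = [4, 10, 15]

The answer is [4, 10, 15].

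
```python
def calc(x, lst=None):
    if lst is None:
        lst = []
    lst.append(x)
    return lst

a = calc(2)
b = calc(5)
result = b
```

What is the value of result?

Step 1: None default with guard creates a NEW list each call.
Step 2: a = [2] (fresh list). b = [5] (another fresh list).
Step 3: result = [5] (this is the fix for mutable default)

The answer is [5].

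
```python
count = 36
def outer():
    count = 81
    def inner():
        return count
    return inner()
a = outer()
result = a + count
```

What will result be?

Step 1: outer() has local count = 81. inner() reads from enclosing.
Step 2: outer() returns 81. Global count = 36 unchanged.
Step 3: result = 81 + 36 = 117

The answer is 117.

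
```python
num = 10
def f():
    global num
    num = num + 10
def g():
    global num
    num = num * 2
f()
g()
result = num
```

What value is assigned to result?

Step 1: num = 10.
Step 2: f() adds 10: num = 10 + 10 = 20.
Step 3: g() doubles: num = 20 * 2 = 40.
Step 4: result = 40

The answer is 40.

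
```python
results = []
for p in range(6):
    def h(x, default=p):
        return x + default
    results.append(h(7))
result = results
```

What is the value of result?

Step 1: Default argument default=p is evaluated at function definition time.
Step 2: Each iteration creates h with default = current p value.
Step 3: h(7) returns 7 + default. results = [7, 8, 9, 10, 11, 12]

The answer is [7, 8, 9, 10, 11, 12].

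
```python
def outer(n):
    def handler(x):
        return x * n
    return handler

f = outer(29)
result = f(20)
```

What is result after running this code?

Step 1: outer(29) creates a closure capturing n = 29.
Step 2: f(20) computes 20 * 29 = 580.
Step 3: result = 580

The answer is 580.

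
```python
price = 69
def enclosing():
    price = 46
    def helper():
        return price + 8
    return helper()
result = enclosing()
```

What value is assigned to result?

Step 1: enclosing() shadows global price with price = 46.
Step 2: helper() finds price = 46 in enclosing scope, computes 46 + 8 = 54.
Step 3: result = 54

The answer is 54.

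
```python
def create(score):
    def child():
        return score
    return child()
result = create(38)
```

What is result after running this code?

Step 1: create(38) binds parameter score = 38.
Step 2: child() looks up score in enclosing scope and finds the parameter score = 38.
Step 3: result = 38

The answer is 38.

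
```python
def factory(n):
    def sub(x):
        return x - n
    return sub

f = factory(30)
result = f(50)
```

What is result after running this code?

Step 1: factory(30) creates a closure capturing n = 30.
Step 2: f(50) computes 50 - 30 = 20.
Step 3: result = 20

The answer is 20.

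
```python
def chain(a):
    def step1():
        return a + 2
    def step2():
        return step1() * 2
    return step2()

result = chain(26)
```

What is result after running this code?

Step 1: chain(26) captures a = 26.
Step 2: step2() calls step1() which returns 26 + 2 = 28.
Step 3: step2() returns 28 * 2 = 56

The answer is 56.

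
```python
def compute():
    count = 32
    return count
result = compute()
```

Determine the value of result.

Step 1: compute() defines count = 32 in its local scope.
Step 2: return count finds the local variable count = 32.
Step 3: result = 32

The answer is 32.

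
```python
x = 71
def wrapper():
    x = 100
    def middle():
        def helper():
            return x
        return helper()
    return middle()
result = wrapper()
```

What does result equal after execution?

Step 1: wrapper() defines x = 100. middle() and helper() have no local x.
Step 2: helper() checks local (none), enclosing middle() (none), enclosing wrapper() and finds x = 100.
Step 3: result = 100

The answer is 100.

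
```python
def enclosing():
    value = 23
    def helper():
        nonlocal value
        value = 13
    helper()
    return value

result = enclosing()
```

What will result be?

Step 1: enclosing() sets value = 23.
Step 2: helper() uses nonlocal to reassign value = 13.
Step 3: result = 13

The answer is 13.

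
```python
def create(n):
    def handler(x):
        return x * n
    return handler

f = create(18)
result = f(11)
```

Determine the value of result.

Step 1: create(18) creates a closure capturing n = 18.
Step 2: f(11) computes 11 * 18 = 198.
Step 3: result = 198

The answer is 198.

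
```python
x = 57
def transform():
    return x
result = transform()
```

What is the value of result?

Step 1: x = 57 is defined in the global scope.
Step 2: transform() looks up x. No local x exists, so Python checks the global scope via LEGB rule and finds x = 57.
Step 3: result = 57

The answer is 57.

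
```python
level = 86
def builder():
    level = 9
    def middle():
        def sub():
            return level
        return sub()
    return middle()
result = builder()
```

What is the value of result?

Step 1: builder() defines level = 9. middle() and sub() have no local level.
Step 2: sub() checks local (none), enclosing middle() (none), enclosing builder() and finds level = 9.
Step 3: result = 9

The answer is 9.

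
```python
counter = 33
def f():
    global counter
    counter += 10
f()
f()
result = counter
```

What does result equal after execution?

Step 1: counter = 33.
Step 2: First f(): counter = 33 + 10 = 43.
Step 3: Second f(): counter = 43 + 10 = 53. result = 53

The answer is 53.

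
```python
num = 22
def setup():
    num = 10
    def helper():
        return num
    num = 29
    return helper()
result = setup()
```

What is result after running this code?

Step 1: setup() sets num = 10, then later num = 29.
Step 2: helper() is called after num is reassigned to 29. Closures capture variables by reference, not by value.
Step 3: result = 29

The answer is 29.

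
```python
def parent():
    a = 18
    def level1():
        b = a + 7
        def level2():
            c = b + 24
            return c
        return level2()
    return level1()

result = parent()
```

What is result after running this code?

Step 1: a = 18. b = a + 7 = 25.
Step 2: c = b + 24 = 25 + 24 = 49.
Step 3: result = 49

The answer is 49.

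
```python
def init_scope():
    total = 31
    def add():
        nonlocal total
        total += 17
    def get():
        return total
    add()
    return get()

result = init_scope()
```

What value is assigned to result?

Step 1: total = 31. add() modifies it via nonlocal, get() reads it.
Step 2: add() makes total = 31 + 17 = 48.
Step 3: get() returns 48. result = 48

The answer is 48.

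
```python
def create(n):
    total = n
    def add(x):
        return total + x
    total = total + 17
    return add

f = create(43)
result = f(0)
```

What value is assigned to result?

Step 1: create(43) sets total = 43, then total = 43 + 17 = 60.
Step 2: Closures capture by reference, so add sees total = 60.
Step 3: f(0) returns 60 + 0 = 60

The answer is 60.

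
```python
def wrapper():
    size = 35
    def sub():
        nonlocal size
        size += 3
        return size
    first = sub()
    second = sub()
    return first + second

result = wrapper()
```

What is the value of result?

Step 1: size starts at 35.
Step 2: First call: size = 35 + 3 = 38, returns 38.
Step 3: Second call: size = 38 + 3 = 41, returns 41.
Step 4: result = 38 + 41 = 79

The answer is 79.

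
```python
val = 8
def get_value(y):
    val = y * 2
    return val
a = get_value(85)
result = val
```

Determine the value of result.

Step 1: Global val = 8.
Step 2: get_value(85) creates local val = 85 * 2 = 170.
Step 3: Global val unchanged because no global keyword. result = 8

The answer is 8.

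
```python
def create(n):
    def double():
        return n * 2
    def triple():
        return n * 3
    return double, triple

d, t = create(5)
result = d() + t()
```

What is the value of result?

Step 1: Both closures capture the same n = 5.
Step 2: d() = 5 * 2 = 10, t() = 5 * 3 = 15.
Step 3: result = 10 + 15 = 25

The answer is 25.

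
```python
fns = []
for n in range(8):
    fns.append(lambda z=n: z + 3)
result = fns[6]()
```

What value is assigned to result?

Step 1: Default argument z=n captures n's value at definition time.
Step 2: fns[6] was defined when n = 6, so z defaults to 6.
Step 3: result = 6 + 3 = 9 (default arg fixes the late binding issue)

The answer is 9.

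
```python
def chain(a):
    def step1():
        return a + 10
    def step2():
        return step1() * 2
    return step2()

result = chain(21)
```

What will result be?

Step 1: chain(21) captures a = 21.
Step 2: step2() calls step1() which returns 21 + 10 = 31.
Step 3: step2() returns 31 * 2 = 62

The answer is 62.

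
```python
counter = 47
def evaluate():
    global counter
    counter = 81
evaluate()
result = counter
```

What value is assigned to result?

Step 1: counter = 47 globally.
Step 2: evaluate() declares global counter and sets it to 81.
Step 3: After evaluate(), global counter = 81. result = 81

The answer is 81.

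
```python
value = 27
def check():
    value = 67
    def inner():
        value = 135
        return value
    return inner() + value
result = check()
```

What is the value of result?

Step 1: check() has local value = 67. inner() has local value = 135.
Step 2: inner() returns its local value = 135.
Step 3: check() returns 135 + its own value (67) = 202

The answer is 202.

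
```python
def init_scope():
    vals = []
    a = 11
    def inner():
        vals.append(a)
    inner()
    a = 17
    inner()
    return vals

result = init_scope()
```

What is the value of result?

Step 1: a = 11. inner() appends current a to vals.
Step 2: First inner(): appends 11. Then a = 17.
Step 3: Second inner(): appends 17 (closure sees updated a). result = [11, 17]

The answer is [11, 17].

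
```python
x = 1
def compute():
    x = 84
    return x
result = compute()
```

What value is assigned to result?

Step 1: Global x = 1.
Step 2: compute() creates local x = 84, shadowing the global.
Step 3: Returns local x = 84. result = 84

The answer is 84.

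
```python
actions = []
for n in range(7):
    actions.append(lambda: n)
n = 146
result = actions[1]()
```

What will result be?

Step 1: Lambdas capture the variable n by reference, not by value.
Step 2: After the loop, n is reassigned to 146.
Step 3: actions[1]() looks up the current n = 146. result = 146

The answer is 146.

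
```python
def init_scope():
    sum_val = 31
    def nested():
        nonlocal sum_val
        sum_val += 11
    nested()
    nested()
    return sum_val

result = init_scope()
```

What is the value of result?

Step 1: sum_val starts at 31.
Step 2: nested() is called 2 times, each adding 11.
Step 3: sum_val = 31 + 11 * 2 = 53

The answer is 53.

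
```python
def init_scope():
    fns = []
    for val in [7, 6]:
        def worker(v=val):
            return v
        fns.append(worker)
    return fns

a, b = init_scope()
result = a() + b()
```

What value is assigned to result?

Step 1: Default argument v=val captures val at each iteration.
Step 2: a() returns 7 (captured at first iteration), b() returns 6 (captured at second).
Step 3: result = 7 + 6 = 13

The answer is 13.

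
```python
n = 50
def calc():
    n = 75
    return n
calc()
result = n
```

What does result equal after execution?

Step 1: Global n = 50.
Step 2: calc() creates local n = 75 (shadow, not modification).
Step 3: After calc() returns, global n is unchanged. result = 50

The answer is 50.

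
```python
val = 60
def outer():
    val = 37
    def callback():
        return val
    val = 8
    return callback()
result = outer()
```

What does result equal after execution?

Step 1: outer() sets val = 37, then later val = 8.
Step 2: callback() is called after val is reassigned to 8. Closures capture variables by reference, not by value.
Step 3: result = 8

The answer is 8.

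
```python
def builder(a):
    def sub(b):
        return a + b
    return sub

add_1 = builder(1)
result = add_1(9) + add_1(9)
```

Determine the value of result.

Step 1: add_1 captures a = 1.
Step 2: add_1(9) = 1 + 9 = 10, called twice.
Step 3: result = 10 + 10 = 20

The answer is 20.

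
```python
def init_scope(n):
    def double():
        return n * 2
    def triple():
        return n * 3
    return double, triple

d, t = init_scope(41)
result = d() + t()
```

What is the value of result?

Step 1: Both closures capture the same n = 41.
Step 2: d() = 41 * 2 = 82, t() = 41 * 3 = 123.
Step 3: result = 82 + 123 = 205

The answer is 205.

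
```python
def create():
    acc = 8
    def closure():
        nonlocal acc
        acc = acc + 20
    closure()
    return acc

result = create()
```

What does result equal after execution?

Step 1: create() sets acc = 8.
Step 2: closure() uses nonlocal to modify acc in create's scope: acc = 8 + 20 = 28.
Step 3: create() returns the modified acc = 28

The answer is 28.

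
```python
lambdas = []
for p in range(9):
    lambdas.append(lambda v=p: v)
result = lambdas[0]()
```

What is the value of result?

Step 1: Default argument v=p captures p's value at each iteration.
Step 2: lambdas[0] captured v = 0 when p was 0.
Step 3: result = 0

The answer is 0.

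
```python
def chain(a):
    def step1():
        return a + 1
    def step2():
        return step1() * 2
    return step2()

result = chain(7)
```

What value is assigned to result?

Step 1: chain(7) captures a = 7.
Step 2: step2() calls step1() which returns 7 + 1 = 8.
Step 3: step2() returns 8 * 2 = 16

The answer is 16.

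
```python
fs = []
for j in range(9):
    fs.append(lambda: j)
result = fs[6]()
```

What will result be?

Step 1: The loop creates 9 lambdas, all referencing the same variable j.
Step 2: After the loop, j = 8 (final value).
Step 3: fs[6]() looks up j at call time and finds 8. This is the late binding gotcha. result = 8

The answer is 8.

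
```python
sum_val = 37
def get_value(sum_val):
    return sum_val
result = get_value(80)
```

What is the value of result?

Step 1: Global sum_val = 37.
Step 2: get_value(80) takes parameter sum_val = 80, which shadows the global.
Step 3: result = 80

The answer is 80.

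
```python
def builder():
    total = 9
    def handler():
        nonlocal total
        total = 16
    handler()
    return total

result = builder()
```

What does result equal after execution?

Step 1: builder() sets total = 9.
Step 2: handler() uses nonlocal to reassign total = 16.
Step 3: result = 16

The answer is 16.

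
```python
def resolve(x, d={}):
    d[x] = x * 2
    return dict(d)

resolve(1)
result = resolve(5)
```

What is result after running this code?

Step 1: Mutable default dict is shared across calls.
Step 2: First call adds 1: 2. Second call adds 5: 10.
Step 3: result = {1: 2, 5: 10}

The answer is {1: 2, 5: 10}.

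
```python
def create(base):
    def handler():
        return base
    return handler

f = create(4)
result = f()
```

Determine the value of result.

Step 1: create(4) creates closure capturing base = 4.
Step 2: f() returns the captured base = 4.
Step 3: result = 4

The answer is 4.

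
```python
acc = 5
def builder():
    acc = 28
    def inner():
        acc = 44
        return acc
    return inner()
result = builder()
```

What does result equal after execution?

Step 1: Three scopes define acc: global (5), builder (28), inner (44).
Step 2: inner() has its own local acc = 44, which shadows both enclosing and global.
Step 3: result = 44 (local wins in LEGB)

The answer is 44.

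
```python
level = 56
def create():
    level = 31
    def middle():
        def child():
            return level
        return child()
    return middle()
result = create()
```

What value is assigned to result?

Step 1: create() defines level = 31. middle() and child() have no local level.
Step 2: child() checks local (none), enclosing middle() (none), enclosing create() and finds level = 31.
Step 3: result = 31

The answer is 31.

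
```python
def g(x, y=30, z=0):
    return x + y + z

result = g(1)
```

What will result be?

Step 1: g(1) uses defaults y = 30, z = 0.
Step 2: Returns 1 + 30 + 0 = 31.
Step 3: result = 31

The answer is 31.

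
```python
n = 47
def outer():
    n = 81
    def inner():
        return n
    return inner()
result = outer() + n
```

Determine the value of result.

Step 1: Global n = 47. outer() shadows with n = 81.
Step 2: inner() returns enclosing n = 81. outer() = 81.
Step 3: result = 81 + global n (47) = 128

The answer is 128.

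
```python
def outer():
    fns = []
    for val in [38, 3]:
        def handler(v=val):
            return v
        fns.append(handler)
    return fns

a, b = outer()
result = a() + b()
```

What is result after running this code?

Step 1: Default argument v=val captures val at each iteration.
Step 2: a() returns 38 (captured at first iteration), b() returns 3 (captured at second).
Step 3: result = 38 + 3 = 41

The answer is 41.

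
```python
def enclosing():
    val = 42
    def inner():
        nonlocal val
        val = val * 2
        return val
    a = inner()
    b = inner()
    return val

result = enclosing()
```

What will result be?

Step 1: val starts at 42.
Step 2: First inner(): val = 42 * 2 = 84.
Step 3: Second inner(): val = 84 * 2 = 168.
Step 4: result = 168

The answer is 168.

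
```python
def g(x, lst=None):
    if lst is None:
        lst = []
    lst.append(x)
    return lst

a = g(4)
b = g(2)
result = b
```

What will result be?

Step 1: None default with guard creates a NEW list each call.
Step 2: a = [4] (fresh list). b = [2] (another fresh list).
Step 3: result = [2] (this is the fix for mutable default)

The answer is [2].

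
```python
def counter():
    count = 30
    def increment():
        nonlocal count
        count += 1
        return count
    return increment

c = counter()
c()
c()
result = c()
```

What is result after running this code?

Step 1: counter() creates closure with count = 30.
Step 2: Each c() call increments count via nonlocal. After 3 calls: 30 + 3 = 33.
Step 3: result = 33

The answer is 33.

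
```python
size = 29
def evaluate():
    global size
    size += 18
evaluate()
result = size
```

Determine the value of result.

Step 1: size = 29 globally.
Step 2: evaluate() modifies global size: size += 18 = 47.
Step 3: result = 47

The answer is 47.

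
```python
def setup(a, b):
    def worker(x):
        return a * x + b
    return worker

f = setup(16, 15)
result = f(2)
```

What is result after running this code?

Step 1: setup(16, 15) captures a = 16, b = 15.
Step 2: f(2) computes 16 * 2 + 15 = 47.
Step 3: result = 47

The answer is 47.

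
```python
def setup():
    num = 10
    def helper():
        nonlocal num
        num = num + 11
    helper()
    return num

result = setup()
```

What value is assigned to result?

Step 1: setup() sets num = 10.
Step 2: helper() uses nonlocal to modify num in setup's scope: num = 10 + 11 = 21.
Step 3: setup() returns the modified num = 21

The answer is 21.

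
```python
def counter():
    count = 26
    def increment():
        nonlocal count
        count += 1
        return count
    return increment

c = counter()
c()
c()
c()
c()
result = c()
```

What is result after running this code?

Step 1: counter() creates closure with count = 26.
Step 2: Each c() call increments count via nonlocal. After 5 calls: 26 + 5 = 31.
Step 3: result = 31

The answer is 31.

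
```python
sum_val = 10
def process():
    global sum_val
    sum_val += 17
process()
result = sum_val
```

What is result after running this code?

Step 1: sum_val = 10 globally.
Step 2: process() modifies global sum_val: sum_val += 17 = 27.
Step 3: result = 27

The answer is 27.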